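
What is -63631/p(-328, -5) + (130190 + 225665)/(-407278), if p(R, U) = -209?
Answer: 1360059617/4480058 ≈ 303.58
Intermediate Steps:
-63631/p(-328, -5) + (130190 + 225665)/(-407278) = -63631/(-209) + (130190 + 225665)/(-407278) = -63631*(-1/209) + 355855*(-1/407278) = 3349/11 - 355855/407278 = 1360059617/4480058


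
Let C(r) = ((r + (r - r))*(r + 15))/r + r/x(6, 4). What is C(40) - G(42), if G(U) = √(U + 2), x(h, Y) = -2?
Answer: 35 - 2*√11 ≈ 28.367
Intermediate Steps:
G(U) = √(2 + U)
C(r) = 15 + r/2 (C(r) = ((r + (r - r))*(r + 15))/r + r/(-2) = ((r + 0)*(15 + r))/r + r*(-½) = (r*(15 + r))/r - r/2 = (15 + r) - r/2 = 15 + r/2)
C(40) - G(42) = (15 + (½)*40) - √(2 + 42) = (15 + 20) - √44 = 35 - 2*√11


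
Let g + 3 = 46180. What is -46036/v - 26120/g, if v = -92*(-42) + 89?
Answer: -2229056732/182537681 ≈ -12.211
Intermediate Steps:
g = 46177 (g = -3 + 46180 = 46177)
v = 3953 (v = 3864 + 89 = 3953)
-46036/v - 26120/g = -46036/3953 - 26120/46177 = -2229056732/182537681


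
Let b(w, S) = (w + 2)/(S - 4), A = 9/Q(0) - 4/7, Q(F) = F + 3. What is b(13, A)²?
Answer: 11025/121 ≈ 91.116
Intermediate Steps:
Q(F) = 3 + F
A = 17/7 (A = 9/(3 + 0) - 4/7 = 9/3 - 4*⅐ = 9*(⅓) - 4/7 = 3 - 4/7 = 17/7 ≈ 2.4286)
b(w, S) = (2 + w)/(-4 + S)
b(13, A)² = ((2 + 13)/(-4 + 17/7))² = (15/(-11/7))² = (-7/11*15)² = (-105/11)² = 11025/121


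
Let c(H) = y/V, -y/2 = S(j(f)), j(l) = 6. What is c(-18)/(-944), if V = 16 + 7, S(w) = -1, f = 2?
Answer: -1/10856 ≈ -9.2115e-5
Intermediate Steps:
y = 2 (y = -2*(-1) = 2)
V = 23
c(H) = 2/23
c(-18)/(-944) = (2/23)/(-944) = (2/23)*(-1/944) = -1/10856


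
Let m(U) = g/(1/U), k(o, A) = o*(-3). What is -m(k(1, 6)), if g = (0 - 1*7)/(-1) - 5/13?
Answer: 258/13 ≈ 19.846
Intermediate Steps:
g = 86/13 (g = (0 - 7)*(-1) - 5*1/13 = -7*(-1) - 5/13 = 7 - 5/13 = 86/13 ≈ 6.6154)
k(o, A) = -3*o
m(U) = 86*U/13 (m(U) = 86/(13*(1/U)) = 86*U/13)
-m(k(1, 6)) = -86*(-3*1)/13 = -86*(-3)/13 = -1*(-258/13) = 258/13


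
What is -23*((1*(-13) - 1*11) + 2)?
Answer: 506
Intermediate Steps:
-23*((1*(-13) - 1*11) + 2) = -23*((-13 - 11) + 2) = -23*(-24 + 2) = -23*(-22) = 506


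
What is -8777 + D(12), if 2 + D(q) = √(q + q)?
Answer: -8779 + 2*√6 ≈ -8774.1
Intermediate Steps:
D(q) = -2 + √2*√q (D(q) = -2 + √(q + q) = -2 + √(2*q) = -2 + √2*√q)
-8777 + D(12) = -8777 + (-2 + √2*√12) = -8777 + (-2 + √2*(2*√3)) = -8777 + (-2 + 2*√6) = -8779 + 2*√6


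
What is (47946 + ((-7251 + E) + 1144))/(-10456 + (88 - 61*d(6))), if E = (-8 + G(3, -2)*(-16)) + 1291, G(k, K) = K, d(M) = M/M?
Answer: -43154/10429 ≈ -4.1379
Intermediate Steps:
d(M) = 1
E = 1315 (E = (-8 - 2*(-16)) + 1291 = (-8 + 32) + 1291 = 24 + 1291 = 1315)
(47946 + ((-7251 + E) + 1144))/(-10456 + (88 - 61*d(6))) = (47946 + ((-7251 + 1315) + 1144))/(-10456 + (88 - 61*1)) = (47946 + (-5936 + 1144))/(-10456 + (88 - 61)) = (47946 - 4792)/(-10456 + 27) = 43154/(-10429) = 43154*(-1/10429) = -43154/10429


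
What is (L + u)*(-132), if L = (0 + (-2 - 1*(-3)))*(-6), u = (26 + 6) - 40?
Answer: 1848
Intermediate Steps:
u = -8 (u = 32 - 40 = -8)
L = -6 (L = (0 + (-2 + 3))*(-6) = (0 + 1)*(-6) = 1*(-6) = -6)
(L + u)*(-132) = (-6 - 8)*(-132) = -14*(-132) = 1848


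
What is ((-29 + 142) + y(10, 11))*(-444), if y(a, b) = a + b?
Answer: -59496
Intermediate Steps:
((-29 + 142) + y(10, 11))*(-444) = ((-29 + 142) + (10 + 11))*(-444) = (113 + 21)*(-444) = 134*(-444) = -59496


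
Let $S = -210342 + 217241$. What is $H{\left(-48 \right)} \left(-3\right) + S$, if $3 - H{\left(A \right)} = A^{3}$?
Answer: $-324886$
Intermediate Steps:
$H{\left(A \right)} = 3 - A^{3}$
$S = 6899$
$H{\left(-48 \right)} \left(-3\right) + S = \left(3 - \left(-48\right)^{3}\right) \left(-3\right) + 6899 = \left(3 - -110592\right) \left(-3\right) + 6899 = \left(3 + 110592\right) \left(-3\right) + 6899 = 110595 \left(-3\right) + 6899 = -331785 + 6899 = -324886$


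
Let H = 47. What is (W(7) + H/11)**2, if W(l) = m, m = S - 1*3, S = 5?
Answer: 4761/121 ≈ 39.347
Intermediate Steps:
m = 2 (m = 5 - 1*3 = 5 - 3 = 2)
W(l) = 2
(W(7) + H/11)**2 = (2 + 47/11)**2 = (69/11)**2 = 4761/121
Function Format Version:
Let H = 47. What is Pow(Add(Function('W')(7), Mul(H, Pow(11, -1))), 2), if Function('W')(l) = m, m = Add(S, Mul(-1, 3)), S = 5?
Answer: Rational(4761, 121) ≈ 39.347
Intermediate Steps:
m = 2 (m = Add(5, Mul(-1, 3)) = Add(5, -3) = 2)
Function('W')(l) = 2
Pow(Add(Function('W')(7), Mul(H, Pow(11, -1))), 2) = Pow(Add(2, Mul(47, Pow(11, -1))), 2) = Pow(Add(2, Mul(47, Rational(1, 11))), 2) = Pow(Add(2, Rational(47, 11)), 2) = Pow(Rational(69, 11), 2) = Rational(4761, 121)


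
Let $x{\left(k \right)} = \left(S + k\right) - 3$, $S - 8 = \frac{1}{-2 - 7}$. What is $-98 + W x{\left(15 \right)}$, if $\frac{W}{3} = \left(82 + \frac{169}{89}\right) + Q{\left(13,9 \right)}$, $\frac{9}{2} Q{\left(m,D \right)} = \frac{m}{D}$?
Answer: $\frac{106558793}{21627} \approx 4927.1$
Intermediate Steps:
$S = \frac{71}{9}$ ($S = 8 + \frac{1}{-2 - 7} = 8 + \frac{1}{-9} = 8 - \frac{1}{9} = \frac{71}{9} \approx 7.8889$)
$Q{\left(m,D \right)} = \frac{2 m}{9 D}$ ($Q{\left(m,D \right)} = \frac{2 \frac{m}{D}}{9} = \frac{2 m}{9 D}$)
$x{\left(k \right)} = \frac{44}{9} + k$ ($x{\left(k \right)} = \left(\frac{71}{9} + k\right) - 3 = \frac{44}{9} + k$)
$W = \frac{607141}{2403}$ ($W = 3 \left(\left(82 + \frac{169}{89}\right) + \frac{2}{9} \cdot 13 \cdot \frac{1}{9}\right) = 3 \left(\left(82 + 169 \cdot \frac{1}{89}\right) + \frac{2}{9} \cdot 13 \cdot \frac{1}{9}\right) = 3 \left(\left(82 + \frac{169}{89}\right) + \frac{26}{81}\right) = 3 \left(\frac{7467}{89} + \frac{26}{81}\right) = 3 \cdot \frac{607141}{7209} = \frac{607141}{2403} \approx 252.66$)
$-98 + W x{\left(15 \right)} = -98 + \frac{607141 \left(\frac{44}{9} + 15\right)}{2403} = -98 + \frac{607141}{2403} \cdot \frac{179}{9} = -98 + \frac{108678239}{21627} = \frac{106558793}{21627}$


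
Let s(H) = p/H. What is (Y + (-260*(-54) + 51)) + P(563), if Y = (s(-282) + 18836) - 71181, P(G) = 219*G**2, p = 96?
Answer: 3260763963/47 ≈ 6.9378e+7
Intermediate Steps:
s(H) = 96/H
Y = -2460231/47 (Y = (96/(-282) + 18836) - 71181 = (96*(-1/282) + 18836) - 71181 = (-16/47 + 18836) - 71181 = 885276/47 - 71181 = -2460231/47 ≈ -52345.)
(Y + (-260*(-54) + 51)) + P(563) = (-2460231/47 + (-260*(-54) + 51)) + 219*563**2 = (-2460231/47 + (14040 + 51)) + 219*316969 = (-2460231/47 + 14091) + 69416211 = -1797954/47 + 69416211 = 3260763963/47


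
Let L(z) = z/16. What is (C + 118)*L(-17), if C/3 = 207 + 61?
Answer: -7837/8 ≈ -979.63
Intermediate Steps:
C = 804 (C = 3*(207 + 61) = 3*268 = 804)
L(z) = z/16 (L(z) = z*(1/16) = z/16)
(C + 118)*L(-17) = (804 + 118)*((1/16)*(-17)) = 922*(-17/16) = -7837/8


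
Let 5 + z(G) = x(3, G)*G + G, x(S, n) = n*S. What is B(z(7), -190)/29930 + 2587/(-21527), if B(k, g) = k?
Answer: -74221387/644303110 ≈ -0.11520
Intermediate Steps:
x(S, n) = S*n
z(G) = -5 + G + 3*G² (z(G) = -5 + ((3*G)*G + G) = -5 + (3*G² + G) = -5 + (G + 3*G²) = -5 + G + 3*G²)
B(z(7), -190)/29930 + 2587/(-21527) = (-5 + 7 + 3*7²)/29930 + 2587/(-21527) = (-5 + 7 + 3*49)*(1/29930) + 2587*(-1/21527) = (-5 + 7 + 147)*(1/29930) - 2587/21527 = 149*(1/29930) - 2587/21527 = 149/29930 - 2587/21527 = -74221387/644303110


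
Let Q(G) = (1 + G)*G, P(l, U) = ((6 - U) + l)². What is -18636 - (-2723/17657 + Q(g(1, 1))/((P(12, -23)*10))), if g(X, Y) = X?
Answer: -2765691566902/148407085 ≈ -18636.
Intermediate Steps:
P(l, U) = (6 + l - U)²
Q(G) = G*(1 + G)
-18636 - (-2723/17657 + Q(g(1, 1))/((P(12, -23)*10))) = -18636 - (-2723/17657 + (1*(1 + 1))/(((6 + 12 - 1*(-23))²*10))) = -18636 - (-2723*1/17657 + (1*2)/(((6 + 12 + 23)²*10))) = -18636 - (-2723/17657 + 2/((41²*10))) = -18636 - (-2723/17657 + 2/((1681*10))) = -18636 - (-2723/17657 + 2/16810) = -18636 - (-2723/17657 + 2*(1/16810)) = -18636 - (-2723/17657 + 1/8405) = -18636 - 1*(-22869158/148407085) = -18636 + 22869158/148407085 = -2765691566902/148407085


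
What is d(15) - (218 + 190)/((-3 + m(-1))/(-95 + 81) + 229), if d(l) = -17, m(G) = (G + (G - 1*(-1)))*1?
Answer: -10047/535 ≈ -18.779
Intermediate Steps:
m(G) = 1 + 2*G (m(G) = (G + (G + 1))*1 = (G + (1 + G))*1 = (1 + 2*G)*1 = 1 + 2*G)
d(15) - (218 + 190)/((-3 + m(-1))/(-95 + 81) + 229) = -17 - (218 + 190)/((-3 + (1 + 2*(-1)))/(-95 + 81) + 229) = -17 - 408/((-3 + (1 - 2))/(-14) + 229) = -17 - 408/((-3 - 1)*(-1/14) + 229) = -17 - 408/(-4*(-1/14) + 229) = -17 - 408/(2/7 + 229) = -17 - 408/1605/7 = -17 - 408*7/1605 = -17 - 1*952/535 = -17 - 952/535 = -10047/535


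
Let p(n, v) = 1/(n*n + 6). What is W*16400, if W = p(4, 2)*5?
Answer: 41000/11 ≈ 3727.3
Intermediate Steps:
p(n, v) = 1/(6 + n²) (p(n, v) = 1/(n² + 6) = 1/(6 + n²))
W = 5/22 (W = 5/(6 + 4²) = 5/(6 + 16) = 5/22 ≈ 0.22727)
W*16400 = (5/22)*16400 = 41000/11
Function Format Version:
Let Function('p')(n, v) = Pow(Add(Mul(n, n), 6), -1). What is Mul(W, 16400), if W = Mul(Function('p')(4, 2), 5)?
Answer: Rational(41000, 11) ≈ 3727.3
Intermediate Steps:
Function('p')(n, v) = Pow(Add(6, Pow(n, 2)), -1) (Function('p')(n, v) = Pow(Add(Pow(n, 2), 6), -1) = Pow(Add(6, Pow(n, 2)), -1))
W = Rational(5, 22) (W = Mul(Pow(Add(6, Pow(4, 2)), -1), 5) = Mul(Pow(Add(6, 16), -1), 5) = Mul(Pow(22, -1), 5) = Mul(Rational(1, 22), 5) = Rational(5, 22) ≈ 0.22727)
Mul(W, 16400) = Mul(Rational(5, 22), 16400) = Rational(41000, 11)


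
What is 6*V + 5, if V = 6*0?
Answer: 5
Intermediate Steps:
V = 0
6*V + 5 = 6*0 + 5 = 0 + 5 = 5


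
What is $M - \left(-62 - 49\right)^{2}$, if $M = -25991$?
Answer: $-38312$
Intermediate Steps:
$M - \left(-62 - 49\right)^{2} = -25991 - \left(-62 - 49\right)^{2} = -25991 - \left(-111\right)^{2} = -25991 - 12321 = -38312$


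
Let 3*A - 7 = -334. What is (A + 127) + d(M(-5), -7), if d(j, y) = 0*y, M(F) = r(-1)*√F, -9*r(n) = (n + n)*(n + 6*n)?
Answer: 18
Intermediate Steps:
r(n) = -14*n²/9 (r(n) = -(n + n)*(n + 6*n)/9 = -2*n*7*n/9 = -14*n²/9)
M(F) = -14*√F/9 (M(F) = (-14/9*(-1)²)*√F = (-14/9*1)*√F = -14*√F/9)
d(j, y) = 0
A = -109 (A = 7/3 + (⅓)*(-334) = 7/3 - 334/3 = -109)
(A + 127) + d(M(-5), -7) = (-109 + 127) + 0 = 18 + 0 = 18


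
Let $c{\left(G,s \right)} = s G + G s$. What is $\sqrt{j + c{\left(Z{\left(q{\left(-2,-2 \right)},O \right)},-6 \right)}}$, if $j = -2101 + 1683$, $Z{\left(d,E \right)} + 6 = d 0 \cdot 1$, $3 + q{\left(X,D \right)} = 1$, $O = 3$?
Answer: $i \sqrt{346} \approx 18.601 i$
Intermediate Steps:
$q{\left(X,D \right)} = -2$ ($q{\left(X,D \right)} = -3 + 1 = -2$)
$Z{\left(d,E \right)} = -6$ ($Z{\left(d,E \right)} = -6 + d 0 \cdot 1 = -6 + 0 \cdot 1 = -6 + 0 = -6$)
$c{\left(G,s \right)} = 2 G s$ ($c{\left(G,s \right)} = G s + G s = 2 G s$)
$j = -418$
$\sqrt{j + c{\left(Z{\left(q{\left(-2,-2 \right)},O \right)},-6 \right)}} = \sqrt{-418 + 2 \left(-6\right) \left(-6\right)} = \sqrt{-418 + 72} = \sqrt{-346} = i \sqrt{346}$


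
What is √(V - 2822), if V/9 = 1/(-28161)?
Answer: I*√27629192031/3129 ≈ 53.122*I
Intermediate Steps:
V = -1/3129 (V = 9/(-28161) = 9*(-1/28161) = -1/3129 ≈ -0.00031959)
√(V - 2822) = √(-1/3129 - 2822) = √(-8830039/3129) = I*√27629192031/3129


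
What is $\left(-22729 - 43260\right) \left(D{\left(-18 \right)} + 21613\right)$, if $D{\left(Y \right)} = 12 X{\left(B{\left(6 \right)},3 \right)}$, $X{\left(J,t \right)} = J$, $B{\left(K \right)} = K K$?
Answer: $-1454727505$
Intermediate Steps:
$B{\left(K \right)} = K^{2}$
$D{\left(Y \right)} = 432$ ($D{\left(Y \right)} = 12 \cdot 6^{2} = 12 \cdot 36 = 432$)
$\left(-22729 - 43260\right) \left(D{\left(-18 \right)} + 21613\right) = \left(-22729 - 43260\right) \left(432 + 21613\right) = \left(-65989\right) 22045 = -1454727505$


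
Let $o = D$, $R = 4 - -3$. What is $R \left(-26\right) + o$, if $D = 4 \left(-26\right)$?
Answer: $-286$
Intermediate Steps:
$R = 7$ ($R = 4 + 3 = 7$)
$D = -104$
$o = -104$
$R \left(-26\right) + o = 7 \left(-26\right) - 104 = -182 - 104 = -286$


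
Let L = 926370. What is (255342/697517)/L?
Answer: 42557/107693137215 ≈ 3.9517e-7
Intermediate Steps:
(255342/697517)/L = (255342/697517)/926370 = (255342*(1/697517))*(1/926370) = (255342/697517)*(1/926370) = 42557/107693137215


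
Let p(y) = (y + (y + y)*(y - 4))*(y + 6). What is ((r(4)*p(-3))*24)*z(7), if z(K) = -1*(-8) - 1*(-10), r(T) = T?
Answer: 202176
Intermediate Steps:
p(y) = (6 + y)*(y + 2*y*(-4 + y)) (p(y) = (y + (2*y)*(-4 + y))*(6 + y) = (y + 2*y*(-4 + y))*(6 + y) = (6 + y)*(y + 2*y*(-4 + y)))
z(K) = 18 (z(K) = 8 + 10 = 18)
((r(4)*p(-3))*24)*z(7) = ((4*(-3*(-42 + 2*(-3)**2 + 5*(-3))))*24)*18 = ((4*(-3*(-42 + 2*9 - 15)))*24)*18 = ((4*(-3*(-42 + 18 - 15)))*24)*18 = ((4*(-3*(-39)))*24)*18 = ((4*117)*24)*18 = (468*24)*18 = 11232*18 = 202176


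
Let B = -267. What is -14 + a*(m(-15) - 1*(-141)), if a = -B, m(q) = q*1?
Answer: 33628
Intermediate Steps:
m(q) = q
a = 267 (a = -1*(-267) = 267)
-14 + a*(m(-15) - 1*(-141)) = -14 + 267*(-15 - 1*(-141)) = -14 + 267*(-15 + 141) = -14 + 267*126 = -14 + 33642 = 33628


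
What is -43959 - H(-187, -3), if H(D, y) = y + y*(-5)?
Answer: -43971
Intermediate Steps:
H(D, y) = -4*y (H(D, y) = y - 5*y = -4*y)
-43959 - H(-187, -3) = -43959 - (-4)*(-3) = -43959 - 1*12 = -43959 - 12 = -43971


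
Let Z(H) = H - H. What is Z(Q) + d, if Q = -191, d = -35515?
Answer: -35515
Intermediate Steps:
Z(H) = 0
Z(Q) + d = 0 - 35515 = -35515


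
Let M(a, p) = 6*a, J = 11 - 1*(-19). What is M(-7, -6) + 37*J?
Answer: 1068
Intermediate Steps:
J = 30 (J = 11 + 19 = 30)
M(-7, -6) + 37*J = 6*(-7) + 37*30 = -42 + 1110 = 1068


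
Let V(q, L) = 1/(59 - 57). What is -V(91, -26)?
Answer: -½ ≈ -0.50000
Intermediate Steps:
V(q, L) = ½ (V(q, L) = 1/2 = ½)
-V(91, -26) = -1*½ = -½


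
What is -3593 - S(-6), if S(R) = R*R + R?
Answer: -3623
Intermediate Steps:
S(R) = R + R² (S(R) = R² + R = R + R²)
-3593 - S(-6) = -3593 - (-6)*(1 - 6) = -3593 - (-6)*(-5) = -3593 - 1*30 = -3593 - 30 = -3623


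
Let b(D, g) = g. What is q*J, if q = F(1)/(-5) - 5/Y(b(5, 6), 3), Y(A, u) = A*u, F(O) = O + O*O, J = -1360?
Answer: 8296/9 ≈ 921.78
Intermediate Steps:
F(O) = O + O²
q = -61/90 (q = (1*(1 + 1))/(-5) - 5/(6*3) = (1*2)*(-⅕) - 5/18 = 2*(-⅕) - 5*1/18 = -⅖ - 5/18 = -61/90 ≈ -0.67778)
q*J = -61/90*(-1360) = 8296/9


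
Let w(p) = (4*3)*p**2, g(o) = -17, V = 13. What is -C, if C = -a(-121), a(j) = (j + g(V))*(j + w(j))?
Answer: -24228798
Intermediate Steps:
w(p) = 12*p**2
a(j) = (-17 + j)*(j + 12*j**2) (a(j) = (j - 17)*(j + 12*j**2) = (-17 + j)*(j + 12*j**2))
C = 24228798 (C = -(-121)*(-17 - 203*(-121) + 12*(-121)**2) = -(-121)*(-17 + 24563 + 12*14641) = -(-121)*(-17 + 24563 + 175692) = -(-121)*200238 = -1*(-24228798) = 24228798)
-C = -1*24228798 = -24228798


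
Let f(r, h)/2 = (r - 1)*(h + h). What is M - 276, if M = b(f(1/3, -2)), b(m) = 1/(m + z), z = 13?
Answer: -15177/55 ≈ -275.95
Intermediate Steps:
f(r, h) = 4*h*(-1 + r) (f(r, h) = 2*((r - 1)*(h + h)) = 2*((-1 + r)*(2*h)) = 2*(2*h*(-1 + r)) = 4*h*(-1 + r))
b(m) = 1/(13 + m) (b(m) = 1/(m + 13) = 1/(13 + m))
M = 3/55 (M = 1/(13 + 4*(-2)*(-1 + 1/3)) = 1/(13 + 4*(-2)*(-1 + 1*(⅓))) = 1/(13 + 4*(-2)*(-1 + ⅓)) = 1/(13 + 4*(-2)*(-⅔)) = 1/(13 + 16/3) = 1/(55/3) = 3/55 ≈ 0.054545)
M - 276 = 3/55 - 276 = -15177/55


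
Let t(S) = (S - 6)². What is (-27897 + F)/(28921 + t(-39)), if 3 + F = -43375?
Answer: -71275/30946 ≈ -2.3032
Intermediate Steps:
t(S) = (-6 + S)²
F = -43378 (F = -3 - 43375 = -43378)
(-27897 + F)/(28921 + t(-39)) = (-27897 - 43378)/(28921 + (-6 - 39)²) = -71275/(28921 + (-45)²) = -71275/(28921 + 2025) = -71275/30946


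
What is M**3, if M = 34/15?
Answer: 39304/3375 ≈ 11.646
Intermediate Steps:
M = 34/15 (M = 34*(1/15) = 34/15 ≈ 2.2667)
M**3 = (34/15)**3 = 39304/3375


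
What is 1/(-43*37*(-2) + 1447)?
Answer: 1/4629 ≈ 0.00021603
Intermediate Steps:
1/(-43*37*(-2) + 1447) = 1/(-1591*(-2) + 1447) = 1/(3182 + 1447) = 1/4629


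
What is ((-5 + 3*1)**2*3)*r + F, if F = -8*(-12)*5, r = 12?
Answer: 624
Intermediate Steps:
F = 480 (F = 96*5 = 480)
((-5 + 3*1)**2*3)*r + F = ((-5 + 3*1)**2*3)*12 + 480 = ((-5 + 3)**2*3)*12 + 480 = ((-2)**2*3)*12 + 480 = (4*3)*12 + 480 = 12*12 + 480 = 144 + 480 = 624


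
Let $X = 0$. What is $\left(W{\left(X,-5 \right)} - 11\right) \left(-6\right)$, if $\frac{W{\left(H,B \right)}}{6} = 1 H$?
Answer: $66$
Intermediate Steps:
$W{\left(H,B \right)} = 6 H$ ($W{\left(H,B \right)} = 6 \cdot 1 H = 6 H$)
$\left(W{\left(X,-5 \right)} - 11\right) \left(-6\right) = \left(6 \cdot 0 - 11\right) \left(-6\right) = \left(0 - 11\right) \left(-6\right) = \left(-11\right) \left(-6\right) = 66$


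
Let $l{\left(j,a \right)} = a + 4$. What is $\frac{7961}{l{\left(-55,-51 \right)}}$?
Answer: $- \frac{7961}{47} \approx -169.38$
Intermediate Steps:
$l{\left(j,a \right)} = 4 + a$
$\frac{7961}{l{\left(-55,-51 \right)}} = \frac{7961}{4 - 51} = \frac{7961}{-47} = 7961 \left(- \frac{1}{47}\right) = - \frac{7961}{47}$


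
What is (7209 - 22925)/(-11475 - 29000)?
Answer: 15716/40475 ≈ 0.38829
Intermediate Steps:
(7209 - 22925)/(-11475 - 29000) = -15716/(-40475) = -15716*(-1/40475) = 15716/40475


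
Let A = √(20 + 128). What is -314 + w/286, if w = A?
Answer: -314 + √37/143 ≈ -313.96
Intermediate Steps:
A = 2*√37 (A = √148 = 2*√37 ≈ 12.166)
w = 2*√37 ≈ 12.166
-314 + w/286 = -314 + (2*√37)/286 = -314 + (2*√37)*(1/286) = -314 + √37/143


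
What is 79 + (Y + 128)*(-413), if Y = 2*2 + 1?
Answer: -54850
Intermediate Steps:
Y = 5 (Y = 4 + 1 = 5)
79 + (Y + 128)*(-413) = 79 + (5 + 128)*(-413) = 79 + 133*(-413) = 79 - 54929 = -54850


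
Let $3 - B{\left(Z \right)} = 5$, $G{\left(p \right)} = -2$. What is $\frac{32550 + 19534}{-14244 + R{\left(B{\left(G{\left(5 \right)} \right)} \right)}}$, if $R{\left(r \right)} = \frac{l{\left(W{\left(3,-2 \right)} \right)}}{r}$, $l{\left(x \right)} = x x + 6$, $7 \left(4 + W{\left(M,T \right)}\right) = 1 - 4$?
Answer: $- \frac{5104232}{1397167} \approx -3.6533$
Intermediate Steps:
$B{\left(Z \right)} = -2$ ($B{\left(Z \right)} = 3 - 5 = -2$)
$W{\left(M,T \right)} = - \frac{31}{7}$ ($W{\left(M,T \right)} = -4 + \frac{1 - 4}{7} = -4 + \frac{1}{7} \left(-3\right) = -4 - \frac{3}{7} = - \frac{31}{7}$)
$l{\left(x \right)} = 6 + x^{2}$ ($l{\left(x \right)} = x^{2} + 6 = 6 + x^{2}$)
$R{\left(r \right)} = \frac{1255}{49 r}$ ($R{\left(r \right)} = \frac{6 + \left(- \frac{31}{7}\right)^{2}}{r} = \frac{6 + \frac{961}{49}}{r} = \frac{1255}{49 r}$)
$\frac{32550 + 19534}{-14244 + R{\left(B{\left(G{\left(5 \right)} \right)} \right)}} = \frac{32550 + 19534}{-14244 + \frac{1255}{49 \left(-2\right)}} = \frac{52084}{-14244 + \frac{1255}{49} \left(- \frac{1}{2}\right)} = \frac{52084}{-14244 - \frac{1255}{98}} = \frac{52084}{- \frac{1397167}{98}} = 52084 \left(- \frac{98}{1397167}\right) = - \frac{5104232}{1397167}$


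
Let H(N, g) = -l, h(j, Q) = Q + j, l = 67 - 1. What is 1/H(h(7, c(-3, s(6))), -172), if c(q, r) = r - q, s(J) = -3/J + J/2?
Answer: -1/66 ≈ -0.015152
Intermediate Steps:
s(J) = J/2 - 3/J (s(J) = -3/J + J*(1/2) = -3/J + J/2 = J/2 - 3/J)
l = 66
H(N, g) = -66 (H(N, g) = -1*66 = -66)
1/H(h(7, c(-3, s(6))), -172) = 1/(-66) = -1/66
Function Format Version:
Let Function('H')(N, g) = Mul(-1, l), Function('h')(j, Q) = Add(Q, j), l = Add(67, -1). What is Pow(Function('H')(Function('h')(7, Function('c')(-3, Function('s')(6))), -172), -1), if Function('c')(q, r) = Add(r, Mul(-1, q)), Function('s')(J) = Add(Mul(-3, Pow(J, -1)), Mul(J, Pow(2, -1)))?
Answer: Rational(-1, 66) ≈ -0.015152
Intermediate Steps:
Function('s')(J) = Add(Mul(Rational(1, 2), J), Mul(-3, Pow(J, -1))) (Function('s')(J) = Add(Mul(-3, Pow(J, -1)), Mul(J, Rational(1, 2))) = Add(Mul(-3, Pow(J, -1)), Mul(Rational(1, 2), J)) = Add(Mul(Rational(1, 2), J), Mul(-3, Pow(J, -1))))
l = 66
Function('H')(N, g) = -66 (Function('H')(N, g) = Mul(-1, 66) = -66)
Pow(Function('H')(Function('h')(7, Function('c')(-3, Function('s')(6))), -172), -1) = Pow(-66, -1) = Rational(-1, 66)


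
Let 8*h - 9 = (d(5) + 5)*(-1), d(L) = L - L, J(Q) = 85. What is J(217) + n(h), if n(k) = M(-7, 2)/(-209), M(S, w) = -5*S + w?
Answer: 17728/209 ≈ 84.823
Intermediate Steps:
d(L) = 0
h = 1/2 (h = 9/8 + ((0 + 5)*(-1))/8 = 9/8 + (5*(-1))/8 = 9/8 + (1/8)*(-5) = 9/8 - 5/8 = 1/2 ≈ 0.50000)
M(S, w) = w - 5*S
n(k) = -37/209 (n(k) = (2 - 5*(-7))/(-209) = (2 + 35)*(-1/209) = 37*(-1/209) = -37/209)
J(217) + n(h) = 85 - 37/209 = 17728/209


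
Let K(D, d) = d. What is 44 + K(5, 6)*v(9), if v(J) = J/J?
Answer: 50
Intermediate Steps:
v(J) = 1
44 + K(5, 6)*v(9) = 44 + 6*1 = 44 + 6 = 50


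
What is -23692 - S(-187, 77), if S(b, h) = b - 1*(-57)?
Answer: -23562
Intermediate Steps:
S(b, h) = 57 + b (S(b, h) = b + 57 = 57 + b)
-23692 - S(-187, 77) = -23692 - (57 - 187) = -23692 - 1*(-130) = -23692 + 130 = -23562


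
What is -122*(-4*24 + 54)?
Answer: 5124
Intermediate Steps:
-122*(-4*24 + 54) = -122*(-96 + 54) = -122*(-42) = 5124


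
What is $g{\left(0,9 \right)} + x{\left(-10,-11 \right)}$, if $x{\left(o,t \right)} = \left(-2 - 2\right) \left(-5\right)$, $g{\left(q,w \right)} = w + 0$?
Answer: $29$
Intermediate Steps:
$g{\left(q,w \right)} = w$
$x{\left(o,t \right)} = 20$ ($x{\left(o,t \right)} = \left(-4\right) \left(-5\right) = 20$)
$g{\left(0,9 \right)} + x{\left(-10,-11 \right)} = 9 + 20 = 29$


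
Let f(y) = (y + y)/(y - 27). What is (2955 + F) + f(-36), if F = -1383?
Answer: 11012/7 ≈ 1573.1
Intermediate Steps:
f(y) = 2*y/(-27 + y) (f(y) = (2*y)/(-27 + y) = 2*y/(-27 + y))
(2955 + F) + f(-36) = (2955 - 1383) + 2*(-36)/(-27 - 36) = 1572 + 2*(-36)/(-63) = 1572 + 2*(-36)*(-1/63) = 1572 + 8/7 = 11012/7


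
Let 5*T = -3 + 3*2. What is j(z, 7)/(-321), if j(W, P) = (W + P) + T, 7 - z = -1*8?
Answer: -113/1605 ≈ -0.070405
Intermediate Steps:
z = 15 (z = 7 - (-1)*8 = 7 - 1*(-8) = 7 + 8 = 15)
T = 3/5 (T = (-3 + 3*2)/5 = (-3 + 6)/5 = (1/5)*3 = 3/5 ≈ 0.60000)
j(W, P) = 3/5 + P + W (j(W, P) = (W + P) + 3/5 = (P + W) + 3/5 = 3/5 + P + W)
j(z, 7)/(-321) = (3/5 + 7 + 15)/(-321) = (113/5)*(-1/321) = -113/1605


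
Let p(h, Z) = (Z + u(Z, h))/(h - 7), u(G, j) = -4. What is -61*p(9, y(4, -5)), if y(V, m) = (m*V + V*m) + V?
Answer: 1220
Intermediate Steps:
y(V, m) = V + 2*V*m (y(V, m) = (V*m + V*m) + V = 2*V*m + V = V + 2*V*m)
p(h, Z) = (-4 + Z)/(-7 + h) (p(h, Z) = (Z - 4)/(h - 7) = (-4 + Z)/(-7 + h))
-61*p(9, y(4, -5)) = -61*(-4 + 4*(1 + 2*(-5)))/(-7 + 9) = -61*(-4 + 4*(1 - 10))/2 = -61*(-4 + 4*(-9))/2 = -61*(-4 - 36)/2 = -61*(-40)/2 = -61*(-20) = 1220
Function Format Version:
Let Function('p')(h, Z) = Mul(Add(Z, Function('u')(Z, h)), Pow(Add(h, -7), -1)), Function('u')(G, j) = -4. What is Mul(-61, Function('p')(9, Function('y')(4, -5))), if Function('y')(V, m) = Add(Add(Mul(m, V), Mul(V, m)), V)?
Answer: 1220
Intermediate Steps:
Function('y')(V, m) = Add(V, Mul(2, V, m)) (Function('y')(V, m) = Add(Add(Mul(V, m), Mul(V, m)), V) = Add(Mul(2, V, m), V) = Add(V, Mul(2, V, m)))
Function('p')(h, Z) = Mul(Pow(Add(-7, h), -1), Add(-4, Z)) (Function('p')(h, Z) = Mul(Add(Z, -4), Pow(Add(h, -7), -1)) = Mul(Add(-4, Z), Pow(Add(-7, h), -1)) = Mul(Pow(Add(-7, h), -1), Add(-4, Z)))
Mul(-61, Function('p')(9, Function('y')(4, -5))) = Mul(-61, Mul(Pow(Add(-7, 9), -1), Add(-4, Mul(4, Add(1, Mul(2, -5)))))) = Mul(-61, Mul(Pow(2, -1), Add(-4, Mul(4, Add(1, -10))))) = Mul(-61, Mul(Rational(1, 2), Add(-4, Mul(4, -9)))) = Mul(-61, Mul(Rational(1, 2), Add(-4, -36))) = Mul(-61, Mul(Rational(1, 2), -40)) = Mul(-61, -20) = 1220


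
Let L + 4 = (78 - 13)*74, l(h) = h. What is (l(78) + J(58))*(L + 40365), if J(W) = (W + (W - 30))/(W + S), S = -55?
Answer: 4818240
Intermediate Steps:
J(W) = (-30 + 2*W)/(-55 + W) (J(W) = (W + (W - 30))/(W - 55) = (W + (-30 + W))/(-55 + W) = (-30 + 2*W)/(-55 + W))
L = 4806 (L = -4 + (78 - 13)*74 = -4 + 65*74 = -4 + 4810 = 4806)
(l(78) + J(58))*(L + 40365) = (78 + 2*(-15 + 58)/(-55 + 58))*(4806 + 40365) = (78 + 2*43/3)*45171 = (78 + 2*(⅓)*43)*45171 = (78 + 86/3)*45171 = (320/3)*45171 = 4818240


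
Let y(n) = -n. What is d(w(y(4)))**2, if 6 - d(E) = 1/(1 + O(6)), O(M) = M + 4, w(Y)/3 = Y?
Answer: 4225/121 ≈ 34.917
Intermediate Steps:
w(Y) = 3*Y
O(M) = 4 + M
d(E) = 65/11 (d(E) = 6 - 1/(1 + (4 + 6)) = 6 - 1/(1 + 10) = 6 - 1/11 = 65/11)
d(w(y(4)))**2 = (65/11)**2 = 4225/121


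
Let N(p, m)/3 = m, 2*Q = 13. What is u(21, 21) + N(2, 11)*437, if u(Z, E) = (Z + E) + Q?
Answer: 28939/2 ≈ 14470.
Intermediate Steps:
Q = 13/2 (Q = (½)*13 = 13/2 ≈ 6.5000)
N(p, m) = 3*m
u(Z, E) = 13/2 + E + Z (u(Z, E) = (Z + E) + 13/2 = (E + Z) + 13/2 = 13/2 + E + Z)
u(21, 21) + N(2, 11)*437 = (13/2 + 21 + 21) + (3*11)*437 = 97/2 + 33*437 = 97/2 + 14421 = 28939/2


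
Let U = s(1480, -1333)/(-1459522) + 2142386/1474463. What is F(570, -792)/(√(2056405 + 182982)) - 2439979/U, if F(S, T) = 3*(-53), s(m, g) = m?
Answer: -2625431051639459797/1562338647126 - 159*√2239387/2239387 ≈ -1.6805e+6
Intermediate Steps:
F(S, T) = -159
U = 1562338647126/1076005593343 (U = 1480/(-1459522) + 2142386/1474463 = 1480*(-1/1459522) + 2142386*(1/1474463) = -740/729761 + 2142386/1474463 = 1562338647126/1076005593343 ≈ 1.4520)
F(570, -792)/(√(2056405 + 182982)) - 2439979/U = -159/√(2056405 + 182982) - 2439979/1562338647126/1076005593343 = -159*√2239387/2239387 - 2439979*1076005593343/1562338647126 = -159*√2239387/2239387 - 2625431051639459797/1562338647126 = -2625431051639459797/1562338647126 - 159*√2239387/2239387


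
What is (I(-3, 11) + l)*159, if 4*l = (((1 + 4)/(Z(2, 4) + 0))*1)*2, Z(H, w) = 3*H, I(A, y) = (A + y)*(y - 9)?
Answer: 10441/4 ≈ 2610.3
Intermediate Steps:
I(A, y) = (-9 + y)*(A + y) (I(A, y) = (A + y)*(-9 + y) = (-9 + y)*(A + y))
l = 5/12 (l = ((((1 + 4)/(3*2 + 0))*1)*2)/4 = (((5/(6 + 0))*1)*2)/4 = (((5/6)*1)*2)/4 = (((5*(⅙))*1)*2)/4 = (((⅚)*1)*2)/4 = ((⅚)*2)/4 = (¼)*(5/3) = 5/12 ≈ 0.41667)
(I(-3, 11) + l)*159 = ((11² - 9*(-3) - 9*11 - 3*11) + 5/12)*159 = ((121 + 27 - 99 - 33) + 5/12)*159 = (16 + 5/12)*159 = (197/12)*159 = 10441/4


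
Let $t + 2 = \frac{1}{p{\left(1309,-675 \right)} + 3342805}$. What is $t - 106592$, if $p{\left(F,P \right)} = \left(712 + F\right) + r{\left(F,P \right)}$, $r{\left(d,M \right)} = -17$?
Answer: $- \frac{356536570545}{3344809} \approx -1.0659 \cdot 10^{5}$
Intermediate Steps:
$p{\left(F,P \right)} = 695 + F$ ($p{\left(F,P \right)} = \left(712 + F\right) - 17 = 695 + F$)
$t = - \frac{6689617}{3344809}$ ($t = -2 + \frac{1}{\left(695 + 1309\right) + 3342805} = -2 + \frac{1}{2004 + 3342805} = -2 + \frac{1}{3344809} = - \frac{6689617}{3344809} \approx -2.0$)
$t - 106592 = - \frac{6689617}{3344809} - 106592 = - \frac{356536570545}{3344809}$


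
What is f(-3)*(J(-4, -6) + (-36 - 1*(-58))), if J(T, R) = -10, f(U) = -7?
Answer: -84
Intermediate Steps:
f(-3)*(J(-4, -6) + (-36 - 1*(-58))) = -7*(-10 + (-36 - 1*(-58))) = -7*(-10 + (-36 + 58)) = -7*(-10 + 22) = -7*12 = -84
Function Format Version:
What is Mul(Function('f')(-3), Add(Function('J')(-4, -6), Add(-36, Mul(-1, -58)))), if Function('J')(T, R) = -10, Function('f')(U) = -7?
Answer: -84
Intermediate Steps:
Mul(Function('f')(-3), Add(Function('J')(-4, -6), Add(-36, Mul(-1, -58)))) = Mul(-7, Add(-10, Add(-36, Mul(-1, -58)))) = Mul(-7, Add(-10, Add(-36, 58))) = Mul(-7, Add(-10, 22)) = Mul(-7, 12) = -84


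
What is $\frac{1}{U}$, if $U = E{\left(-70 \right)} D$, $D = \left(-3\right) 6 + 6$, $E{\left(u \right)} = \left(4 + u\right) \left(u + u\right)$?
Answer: $- \frac{1}{110880} \approx -9.0188 \cdot 10^{-6}$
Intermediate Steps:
$E{\left(u \right)} = 2 u \left(4 + u\right)$ ($E{\left(u \right)} = \left(4 + u\right) 2 u = 2 u \left(4 + u\right)$)
$D = -12$ ($D = -18 + 6 = -12$)
$U = -110880$ ($U = 2 \left(-70\right) \left(4 - 70\right) \left(-12\right) = 2 \left(-70\right) \left(-66\right) \left(-12\right) = 9240 \left(-12\right) = -110880$)
$\frac{1}{U} = \frac{1}{-110880} = - \frac{1}{110880}$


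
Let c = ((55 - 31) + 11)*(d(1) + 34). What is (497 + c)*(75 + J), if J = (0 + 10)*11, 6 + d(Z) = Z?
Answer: 279720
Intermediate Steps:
d(Z) = -6 + Z
c = 1015 (c = ((55 - 31) + 11)*((-6 + 1) + 34) = (24 + 11)*(-5 + 34) = 35*29 = 1015)
J = 110 (J = 10*11 = 110)
(497 + c)*(75 + J) = (497 + 1015)*(75 + 110) = 1512*185 = 279720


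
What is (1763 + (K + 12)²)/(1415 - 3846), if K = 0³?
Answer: -1907/2431 ≈ -0.78445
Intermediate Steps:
K = 0
(1763 + (K + 12)²)/(1415 - 3846) = (1763 + (0 + 12)²)/(1415 - 3846) = (1763 + 12²)/(-2431) = (1763 + 144)*(-1/2431) = 1907*(-1/2431) = -1907/2431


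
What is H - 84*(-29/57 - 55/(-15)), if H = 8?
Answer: -4888/19 ≈ -257.26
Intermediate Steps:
H - 84*(-29/57 - 55/(-15)) = 8 - 84*(-29/57 - 55/(-15)) = 8 - 84*(-29*1/57 - 55*(-1/15)) = 8 - 84*(-29/57 + 11/3) = 8 - 84*60/19 = 8 - 5040/19 = -4888/19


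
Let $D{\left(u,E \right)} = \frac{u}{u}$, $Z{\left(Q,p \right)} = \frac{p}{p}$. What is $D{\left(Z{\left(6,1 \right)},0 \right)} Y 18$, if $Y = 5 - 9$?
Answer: $-72$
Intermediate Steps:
$Z{\left(Q,p \right)} = 1$
$D{\left(u,E \right)} = 1$
$Y = -4$ ($Y = 5 - 9 = -4$)
$D{\left(Z{\left(6,1 \right)},0 \right)} Y 18 = 1 \left(-4\right) 18 = \left(-4\right) 18 = -72$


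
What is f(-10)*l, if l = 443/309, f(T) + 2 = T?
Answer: -1772/103 ≈ -17.204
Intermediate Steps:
f(T) = -2 + T
l = 443/309 (l = 443*(1/309) = 443/309 ≈ 1.4337)
f(-10)*l = (-2 - 10)*(443/309) = -12*443/309 = -1772/103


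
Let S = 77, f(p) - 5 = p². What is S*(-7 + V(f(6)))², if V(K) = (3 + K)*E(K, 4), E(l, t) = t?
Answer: 2199197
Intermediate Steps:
f(p) = 5 + p²
V(K) = 12 + 4*K (V(K) = (3 + K)*4 = 12 + 4*K)
S*(-7 + V(f(6)))² = 77*(-7 + (12 + 4*(5 + 6²)))² = 77*(-7 + (12 + 4*(5 + 36)))² = 77*(-7 + (12 + 4*41))² = 77*(-7 + (12 + 164))² = 77*(-7 + 176)² = 77*169² = 77*28561 = 2199197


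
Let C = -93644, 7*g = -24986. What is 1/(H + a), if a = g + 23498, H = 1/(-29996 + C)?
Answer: 865480/17247779993 ≈ 5.0179e-5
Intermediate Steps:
g = -24986/7 (g = (1/7)*(-24986) = -24986/7 ≈ -3569.4)
H = -1/123640 (H = 1/(-29996 - 93644) = 1/(-123640) = -1/123640 ≈ -8.0880e-6)
a = 139500/7 (a = -24986/7 + 23498 = 139500/7 ≈ 19929.)
1/(H + a) = 1/(-1/123640 + 139500/7) = 1/(17247779993/865480) = 865480/17247779993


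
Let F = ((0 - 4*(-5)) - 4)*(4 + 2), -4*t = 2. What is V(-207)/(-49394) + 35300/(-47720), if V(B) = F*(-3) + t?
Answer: -86492049/117854084 ≈ -0.73389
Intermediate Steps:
t = -½ (t = -¼*2 = -½ ≈ -0.50000)
F = 96 (F = ((0 + 20) - 4)*6 = (20 - 4)*6 = 16*6 = 96)
V(B) = -577/2 (V(B) = 96*(-3) - ½ = -288 - ½ = -577/2)
V(-207)/(-49394) + 35300/(-47720) = -577/2/(-49394) + 35300/(-47720) = -577/2*(-1/49394) + 35300*(-1/47720) = 577/98788 - 1765/2386 = -86492049/117854084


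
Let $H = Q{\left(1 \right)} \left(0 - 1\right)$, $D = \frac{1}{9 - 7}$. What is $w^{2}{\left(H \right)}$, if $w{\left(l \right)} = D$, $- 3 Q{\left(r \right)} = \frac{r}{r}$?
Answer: $\frac{1}{4} \approx 0.25$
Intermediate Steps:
$Q{\left(r \right)} = - \frac{1}{3}$ ($Q{\left(r \right)} = - \frac{r \frac{1}{r}}{3} = \left(- \frac{1}{3}\right) 1 = - \frac{1}{3}$)
$D = \frac{1}{2} \approx 0.5$
$H = \frac{1}{3}$ ($H = - \frac{0 - 1}{3} = \left(- \frac{1}{3}\right) \left(-1\right) = \frac{1}{3} \approx 0.33333$)
$w{\left(l \right)} = \frac{1}{2}$
$w^{2}{\left(H \right)} = \left(\frac{1}{2}\right)^{2} = \frac{1}{4}$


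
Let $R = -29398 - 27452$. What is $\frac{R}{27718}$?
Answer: $- \frac{28425}{13859} \approx -2.051$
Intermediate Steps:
$R = -56850$ ($R = -29398 - 27452 = -56850$)
$\frac{R}{27718} = - \frac{56850}{27718} = \left(-56850\right) \frac{1}{27718} = - \frac{28425}{13859}$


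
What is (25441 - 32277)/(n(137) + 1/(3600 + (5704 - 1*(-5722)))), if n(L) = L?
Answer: -102717736/2058563 ≈ -49.898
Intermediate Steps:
(25441 - 32277)/(n(137) + 1/(3600 + (5704 - 1*(-5722)))) = (25441 - 32277)/(137 + 1/(3600 + (5704 - 1*(-5722)))) = -6836/(137 + 1/(3600 + (5704 + 5722))) = -6836/(137 + 1/(3600 + 11426)) = -6836/(137 + 1/15026) = -6836/2058563/15026 = -6836*15026/2058563 = -102717736/2058563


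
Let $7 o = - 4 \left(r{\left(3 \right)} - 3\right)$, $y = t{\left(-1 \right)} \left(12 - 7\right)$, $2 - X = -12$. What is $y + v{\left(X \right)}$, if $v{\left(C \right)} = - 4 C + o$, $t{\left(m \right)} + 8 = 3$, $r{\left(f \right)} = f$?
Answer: $-81$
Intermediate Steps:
$X = 14$ ($X = 2 - -12 = 2 + 12 = 14$)
$t{\left(m \right)} = -5$ ($t{\left(m \right)} = -8 + 3 = -5$)
$y = -25$ ($y = - 5 \left(12 - 7\right) = \left(-5\right) 5 = -25$)
$o = 0$ ($o = \frac{\left(-4\right) \left(3 - 3\right)}{7} = \frac{\left(-4\right) 0}{7} = \frac{1}{7} \cdot 0 = 0$)
$v{\left(C \right)} = - 4 C$ ($v{\left(C \right)} = - 4 C + 0 = - 4 C$)
$y + v{\left(X \right)} = -25 - 56 = -81$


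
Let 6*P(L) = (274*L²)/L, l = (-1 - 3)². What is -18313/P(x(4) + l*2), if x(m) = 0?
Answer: -54939/4384 ≈ -12.532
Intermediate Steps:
l = 16 (l = (-4)² = 16)
P(L) = 137*L/3 (P(L) = ((274*L²)/L)/6 = (274*L)/6 = 137*L/3)
-18313/P(x(4) + l*2) = -18313*3/(137*(0 + 16*2)) = -18313*3/(137*(0 + 32)) = -18313/((137/3)*32) = -18313/4384/3 = -18313*3/4384 = -54939/4384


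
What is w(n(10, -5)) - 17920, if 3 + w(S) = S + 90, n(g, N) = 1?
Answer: -17832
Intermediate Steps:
w(S) = 87 + S (w(S) = -3 + (S + 90) = -3 + (90 + S) = 87 + S)
w(n(10, -5)) - 17920 = (87 + 1) - 17920 = 88 - 17920 = -17832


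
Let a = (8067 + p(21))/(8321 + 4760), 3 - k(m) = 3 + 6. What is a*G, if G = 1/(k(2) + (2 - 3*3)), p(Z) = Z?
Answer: -8088/170053 ≈ -0.047562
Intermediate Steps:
k(m) = -6 (k(m) = 3 - (3 + 6) = 3 - 1*9 = 3 - 9 = -6)
G = -1/13 (G = 1/(-6 + (2 - 3*3)) = 1/(-6 + (2 - 9)) = 1/(-6 - 7) = 1/(-13) = -1/13 ≈ -0.076923)
a = 8088/13081 (a = (8067 + 21)/(8321 + 4760) = 8088/13081 ≈ 0.61830)
a*G = (8088/13081)*(-1/13) = -8088/170053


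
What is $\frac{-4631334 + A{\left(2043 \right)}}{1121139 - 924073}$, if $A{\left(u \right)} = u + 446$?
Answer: $- \frac{4628845}{197066} \approx -23.489$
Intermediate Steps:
$A{\left(u \right)} = 446 + u$
$\frac{-4631334 + A{\left(2043 \right)}}{1121139 - 924073} = \frac{-4631334 + \left(446 + 2043\right)}{1121139 - 924073} = \frac{-4631334 + 2489}{197066} = \left(-4628845\right) \frac{1}{197066} = - \frac{4628845}{197066}$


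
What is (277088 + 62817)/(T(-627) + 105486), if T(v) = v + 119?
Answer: 339905/104978 ≈ 3.2379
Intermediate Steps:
T(v) = 119 + v
(277088 + 62817)/(T(-627) + 105486) = (277088 + 62817)/((119 - 627) + 105486) = 339905/(-508 + 105486) = 339905/104978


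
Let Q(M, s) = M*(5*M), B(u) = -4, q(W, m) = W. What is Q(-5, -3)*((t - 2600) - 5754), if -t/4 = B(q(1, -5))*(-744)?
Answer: -2532250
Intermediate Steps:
t = -11904 (t = -(-16)*(-744) = -4*2976 = -11904)
Q(M, s) = 5*M²
Q(-5, -3)*((t - 2600) - 5754) = (5*(-5)²)*((-11904 - 2600) - 5754) = (5*25)*(-14504 - 5754) = 125*(-20258) = -2532250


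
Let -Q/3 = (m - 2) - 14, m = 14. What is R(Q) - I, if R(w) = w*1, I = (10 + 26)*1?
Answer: -30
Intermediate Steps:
Q = 6 (Q = -3*((14 - 2) - 14) = -3*(12 - 14) = -3*(-2) = 6)
I = 36 (I = 36*1 = 36)
R(w) = w
R(Q) - I = 6 - 1*36 = 6 - 36 = -30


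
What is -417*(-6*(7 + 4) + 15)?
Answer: 21267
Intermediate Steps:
-417*(-6*(7 + 4) + 15) = -417*(-6*11 + 15) = -417*(-66 + 15) = -417*(-51) = 21267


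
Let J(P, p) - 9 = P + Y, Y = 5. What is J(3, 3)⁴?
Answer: 83521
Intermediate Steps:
J(P, p) = 14 + P (J(P, p) = 9 + (P + 5) = 9 + (5 + P) = 14 + P)
J(3, 3)⁴ = (14 + 3)⁴ = 17⁴ = 83521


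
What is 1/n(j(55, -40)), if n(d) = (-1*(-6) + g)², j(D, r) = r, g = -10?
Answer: 1/16 ≈ 0.062500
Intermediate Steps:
n(d) = 16 (n(d) = (-1*(-6) - 10)² = (6 - 10)² = (-4)² = 16)
1/n(j(55, -40)) = 1/16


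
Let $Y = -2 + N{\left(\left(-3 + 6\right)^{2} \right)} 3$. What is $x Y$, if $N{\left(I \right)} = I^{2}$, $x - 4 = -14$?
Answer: $-2410$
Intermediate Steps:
$x = -10$ ($x = 4 - 14 = -10$)
$Y = 241$ ($Y = -2 + \left(\left(-3 + 6\right)^{2}\right)^{2} \cdot 3 = -2 + \left(3^{2}\right)^{2} \cdot 3 = -2 + 9^{2} \cdot 3 = -2 + 81 \cdot 3 = -2 + 243 = 241$)
$x Y = \left(-10\right) 241 = -2410$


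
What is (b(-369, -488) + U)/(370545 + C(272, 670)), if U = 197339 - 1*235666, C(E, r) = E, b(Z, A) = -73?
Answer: -38400/370817 ≈ -0.10356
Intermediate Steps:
U = -38327 (U = 197339 - 235666 = -38327)
(b(-369, -488) + U)/(370545 + C(272, 670)) = (-73 - 38327)/(370545 + 272) = -38400/370817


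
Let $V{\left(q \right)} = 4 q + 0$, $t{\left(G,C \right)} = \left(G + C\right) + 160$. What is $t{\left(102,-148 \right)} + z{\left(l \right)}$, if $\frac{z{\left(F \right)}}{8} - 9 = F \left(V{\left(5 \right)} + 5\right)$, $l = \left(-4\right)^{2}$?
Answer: $3386$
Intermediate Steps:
$t{\left(G,C \right)} = 160 + C + G$ ($t{\left(G,C \right)} = \left(C + G\right) + 160 = 160 + C + G$)
$l = 16$
$V{\left(q \right)} = 4 q$
$z{\left(F \right)} = 72 + 200 F$ ($z{\left(F \right)} = 72 + 8 F \left(4 \cdot 5 + 5\right) = 72 + 8 F \left(20 + 5\right) = 72 + 8 F 25 = 72 + 8 \cdot 25 F = 72 + 200 F$)
$t{\left(102,-148 \right)} + z{\left(l \right)} = \left(160 - 148 + 102\right) + \left(72 + 200 \cdot 16\right) = 114 + \left(72 + 3200\right) = 114 + 3272 = 3386$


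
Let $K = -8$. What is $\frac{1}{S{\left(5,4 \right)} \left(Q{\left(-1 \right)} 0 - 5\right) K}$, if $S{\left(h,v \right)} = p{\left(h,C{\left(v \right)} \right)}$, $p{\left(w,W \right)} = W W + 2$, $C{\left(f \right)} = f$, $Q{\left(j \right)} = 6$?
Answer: $\frac{1}{720} \approx 0.0013889$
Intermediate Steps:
$p{\left(w,W \right)} = 2 + W^{2}$ ($p{\left(w,W \right)} = W^{2} + 2 = 2 + W^{2}$)
$S{\left(h,v \right)} = 2 + v^{2}$
$\frac{1}{S{\left(5,4 \right)} \left(Q{\left(-1 \right)} 0 - 5\right) K} = \frac{1}{\left(2 + 4^{2}\right) \left(6 \cdot 0 - 5\right) \left(-8\right)} = \frac{1}{\left(2 + 16\right) \left(0 - 5\right) \left(-8\right)} = \frac{1}{18 \left(-5\right) \left(-8\right)} = \frac{1}{\left(-90\right) \left(-8\right)} = \frac{1}{720}$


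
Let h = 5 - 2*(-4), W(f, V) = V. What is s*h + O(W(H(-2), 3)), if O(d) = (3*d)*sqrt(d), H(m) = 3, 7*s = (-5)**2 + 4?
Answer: 377/7 + 9*sqrt(3) ≈ 69.446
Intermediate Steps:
s = 29/7 (s = ((-5)**2 + 4)/7 = (25 + 4)/7 = (1/7)*29 = 29/7 ≈ 4.1429)
h = 13 (h = 5 + 8 = 13)
O(d) = 3*d**(3/2)
s*h + O(W(H(-2), 3)) = (29/7)*13 + 3*3**(3/2) = 377/7 + 3*(3*sqrt(3)) = 377/7 + 9*sqrt(3)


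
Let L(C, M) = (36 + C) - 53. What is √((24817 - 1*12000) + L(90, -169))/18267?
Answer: √12890/18267 ≈ 0.0062153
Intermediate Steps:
L(C, M) = -17 + C
√((24817 - 1*12000) + L(90, -169))/18267 = √((24817 - 1*12000) + (-17 + 90))/18267 = √((24817 - 12000) + 73)*(1/18267) = √(12817 + 73)*(1/18267) = √12890*(1/18267) = √12890/18267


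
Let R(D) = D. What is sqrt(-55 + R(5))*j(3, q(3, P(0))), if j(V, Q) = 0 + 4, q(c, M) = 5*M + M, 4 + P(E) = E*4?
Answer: 20*I*sqrt(2) ≈ 28.284*I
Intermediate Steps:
P(E) = -4 + 4*E (P(E) = -4 + E*4 = -4 + 4*E)
q(c, M) = 6*M
j(V, Q) = 4
sqrt(-55 + R(5))*j(3, q(3, P(0))) = sqrt(-55 + 5)*4 = sqrt(-50)*4 = (5*I*sqrt(2))*4 = 20*I*sqrt(2)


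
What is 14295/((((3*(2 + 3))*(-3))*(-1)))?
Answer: 953/3 ≈ 317.67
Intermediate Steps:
14295/((((3*(2 + 3))*(-3))*(-1))) = 14295/((((3*5)*(-3))*(-1))) = 14295/(((15*(-3))*(-1))) = 14295/((-45*(-1))) = 14295/45 = 14295*(1/45) = 953/3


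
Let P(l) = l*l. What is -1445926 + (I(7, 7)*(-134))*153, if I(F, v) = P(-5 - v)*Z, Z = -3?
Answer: 7410938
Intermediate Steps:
P(l) = l²
I(F, v) = -3*(-5 - v)² (I(F, v) = (-5 - v)²*(-3) = -3*(-5 - v)²)
-1445926 + (I(7, 7)*(-134))*153 = -1445926 + (-3*(5 + 7)²*(-134))*153 = -1445926 + (-3*12²*(-134))*153 = -1445926 + (-3*144*(-134))*153 = -1445926 - 432*(-134)*153 = -1445926 + 57888*153 = -1445926 + 8856864 = 7410938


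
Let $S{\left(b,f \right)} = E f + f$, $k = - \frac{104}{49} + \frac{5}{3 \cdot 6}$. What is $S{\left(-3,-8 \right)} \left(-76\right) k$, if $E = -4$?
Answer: $\frac{494608}{147} \approx 3364.7$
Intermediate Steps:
$k = - \frac{1627}{882}$ ($k = \left(-104\right) \frac{1}{49} + \frac{5}{18} = - \frac{104}{49} + 5 \cdot \frac{1}{18} = - \frac{104}{49} + \frac{5}{18} = - \frac{1627}{882} \approx -1.8447$)
$S{\left(b,f \right)} = - 3 f$ ($S{\left(b,f \right)} = - 4 f + f = - 3 f$)
$S{\left(-3,-8 \right)} \left(-76\right) k = \left(-3\right) \left(-8\right) \left(-76\right) \left(- \frac{1627}{882}\right) = 24 \left(-76\right) \left(- \frac{1627}{882}\right) = \left(-1824\right) \left(- \frac{1627}{882}\right) = \frac{494608}{147}$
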